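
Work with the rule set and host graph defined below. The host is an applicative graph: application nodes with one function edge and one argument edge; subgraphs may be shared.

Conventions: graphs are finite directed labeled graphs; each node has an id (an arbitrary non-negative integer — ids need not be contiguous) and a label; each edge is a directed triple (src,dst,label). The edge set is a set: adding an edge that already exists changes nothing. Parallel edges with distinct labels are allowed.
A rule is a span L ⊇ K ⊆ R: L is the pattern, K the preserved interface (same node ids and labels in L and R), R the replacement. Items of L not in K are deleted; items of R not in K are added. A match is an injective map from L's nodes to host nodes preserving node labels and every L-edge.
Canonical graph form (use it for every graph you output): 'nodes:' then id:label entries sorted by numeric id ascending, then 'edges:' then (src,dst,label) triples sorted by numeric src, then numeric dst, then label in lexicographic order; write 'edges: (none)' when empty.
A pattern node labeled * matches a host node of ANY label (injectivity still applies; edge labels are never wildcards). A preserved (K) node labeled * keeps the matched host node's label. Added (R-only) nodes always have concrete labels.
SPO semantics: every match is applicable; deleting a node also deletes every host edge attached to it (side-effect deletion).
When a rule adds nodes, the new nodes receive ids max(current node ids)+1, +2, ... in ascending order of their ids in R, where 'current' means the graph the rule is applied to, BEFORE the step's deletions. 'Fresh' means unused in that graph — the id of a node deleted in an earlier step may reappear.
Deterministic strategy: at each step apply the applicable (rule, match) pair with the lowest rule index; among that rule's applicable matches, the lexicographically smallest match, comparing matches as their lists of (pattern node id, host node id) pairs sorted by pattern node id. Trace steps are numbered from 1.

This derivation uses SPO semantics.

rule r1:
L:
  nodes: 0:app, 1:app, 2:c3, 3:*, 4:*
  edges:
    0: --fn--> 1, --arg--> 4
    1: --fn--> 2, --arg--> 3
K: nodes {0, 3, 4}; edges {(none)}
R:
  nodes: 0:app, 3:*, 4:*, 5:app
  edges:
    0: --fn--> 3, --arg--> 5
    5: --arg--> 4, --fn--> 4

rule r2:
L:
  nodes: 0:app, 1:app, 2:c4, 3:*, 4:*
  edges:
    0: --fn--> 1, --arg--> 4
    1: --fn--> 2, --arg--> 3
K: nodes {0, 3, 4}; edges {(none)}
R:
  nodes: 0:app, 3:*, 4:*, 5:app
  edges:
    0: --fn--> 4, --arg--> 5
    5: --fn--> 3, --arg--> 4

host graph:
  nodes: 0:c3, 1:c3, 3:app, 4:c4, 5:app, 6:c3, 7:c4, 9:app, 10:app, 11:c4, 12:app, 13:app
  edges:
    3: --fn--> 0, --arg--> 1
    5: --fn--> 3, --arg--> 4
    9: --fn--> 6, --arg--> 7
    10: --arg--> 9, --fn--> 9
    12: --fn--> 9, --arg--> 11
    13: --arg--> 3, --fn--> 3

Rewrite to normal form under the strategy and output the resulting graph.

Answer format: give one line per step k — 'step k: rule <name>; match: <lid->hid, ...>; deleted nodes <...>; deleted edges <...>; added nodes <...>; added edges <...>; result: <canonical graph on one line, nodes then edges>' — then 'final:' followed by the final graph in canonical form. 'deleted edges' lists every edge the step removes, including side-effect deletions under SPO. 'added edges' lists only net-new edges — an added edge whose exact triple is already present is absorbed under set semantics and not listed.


step 1: rule r1; match: 0->5, 1->3, 2->0, 3->1, 4->4; deleted nodes 0, 3; deleted edges (3,0,fn); (3,1,arg); (5,3,fn); (5,4,arg); (13,3,arg); (13,3,fn); added nodes 14; added edges (5,1,fn); (5,14,arg); (14,4,arg); (14,4,fn); result: nodes: 1:c3, 4:c4, 5:app, 6:c3, 7:c4, 9:app, 10:app, 11:c4, 12:app, 13:app, 14:app edges: (5,1,fn); (5,14,arg); (9,6,fn); (9,7,arg); (10,9,arg); (10,9,fn); (12,9,fn); (12,11,arg); (14,4,arg); (14,4,fn)
step 2: rule r1; match: 0->12, 1->9, 2->6, 3->7, 4->11; deleted nodes 6, 9; deleted edges (9,6,fn); (9,7,arg); (10,9,arg); (10,9,fn); (12,9,fn); (12,11,arg); added nodes 15; added edges (12,7,fn); (12,15,arg); (15,11,arg); (15,11,fn); result: nodes: 1:c3, 4:c4, 5:app, 7:c4, 10:app, 11:c4, 12:app, 13:app, 14:app, 15:app edges: (5,1,fn); (5,14,arg); (12,7,fn); (12,15,arg); (14,4,arg); (14,4,fn); (15,11,arg); (15,11,fn)
final:
nodes: 1:c3, 4:c4, 5:app, 7:c4, 10:app, 11:c4, 12:app, 13:app, 14:app, 15:app
edges: (5,1,fn); (5,14,arg); (12,7,fn); (12,15,arg); (14,4,arg); (14,4,fn); (15,11,arg); (15,11,fn)


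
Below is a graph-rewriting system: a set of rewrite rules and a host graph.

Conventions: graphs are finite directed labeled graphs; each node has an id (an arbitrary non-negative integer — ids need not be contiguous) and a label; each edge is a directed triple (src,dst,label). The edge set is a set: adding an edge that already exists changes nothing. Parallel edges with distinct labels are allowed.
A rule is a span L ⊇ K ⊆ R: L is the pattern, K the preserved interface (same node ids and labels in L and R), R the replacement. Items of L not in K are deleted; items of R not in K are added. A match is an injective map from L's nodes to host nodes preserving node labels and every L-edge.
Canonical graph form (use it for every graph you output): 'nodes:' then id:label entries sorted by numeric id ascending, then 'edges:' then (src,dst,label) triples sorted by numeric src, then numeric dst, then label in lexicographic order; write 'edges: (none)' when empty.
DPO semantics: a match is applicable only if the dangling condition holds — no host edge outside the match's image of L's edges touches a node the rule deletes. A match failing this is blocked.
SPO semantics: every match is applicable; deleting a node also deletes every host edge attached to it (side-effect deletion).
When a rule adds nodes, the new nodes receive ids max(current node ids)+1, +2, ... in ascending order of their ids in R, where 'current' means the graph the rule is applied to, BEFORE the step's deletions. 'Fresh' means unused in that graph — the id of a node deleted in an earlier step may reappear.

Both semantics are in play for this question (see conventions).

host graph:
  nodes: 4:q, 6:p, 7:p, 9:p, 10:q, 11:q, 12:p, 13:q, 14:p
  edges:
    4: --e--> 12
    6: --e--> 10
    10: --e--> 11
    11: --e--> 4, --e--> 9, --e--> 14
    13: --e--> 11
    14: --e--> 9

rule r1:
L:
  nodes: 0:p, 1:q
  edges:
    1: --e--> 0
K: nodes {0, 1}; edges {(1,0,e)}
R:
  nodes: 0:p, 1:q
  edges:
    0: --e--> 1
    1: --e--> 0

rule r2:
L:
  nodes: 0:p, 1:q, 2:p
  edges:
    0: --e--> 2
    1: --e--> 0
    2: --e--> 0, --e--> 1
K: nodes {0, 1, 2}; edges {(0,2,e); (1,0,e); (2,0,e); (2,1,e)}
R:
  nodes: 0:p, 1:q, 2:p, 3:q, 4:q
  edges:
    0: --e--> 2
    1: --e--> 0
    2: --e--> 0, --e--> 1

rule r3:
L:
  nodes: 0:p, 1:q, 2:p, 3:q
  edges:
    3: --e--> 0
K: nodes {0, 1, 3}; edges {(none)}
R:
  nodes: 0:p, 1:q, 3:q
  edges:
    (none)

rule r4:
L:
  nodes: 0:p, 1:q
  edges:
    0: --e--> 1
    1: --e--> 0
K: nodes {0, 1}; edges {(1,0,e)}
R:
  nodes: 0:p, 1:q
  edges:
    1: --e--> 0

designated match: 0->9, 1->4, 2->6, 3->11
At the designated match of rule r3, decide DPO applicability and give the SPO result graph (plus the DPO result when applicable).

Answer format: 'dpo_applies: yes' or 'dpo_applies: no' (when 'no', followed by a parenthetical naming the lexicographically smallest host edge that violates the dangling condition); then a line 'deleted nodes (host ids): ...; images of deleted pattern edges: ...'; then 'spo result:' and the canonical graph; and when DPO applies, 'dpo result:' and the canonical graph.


dpo_applies: no
(the rule deletes node 6, which keeps host edge (6,10,e) outside the match image — the dangling condition fails, DPO blocks; SPO proceeds and side-deletes such edges)
deleted nodes (host ids): 6; images of deleted pattern edges: (11,9,e)
spo result:
nodes: 4:q, 7:p, 9:p, 10:q, 11:q, 12:p, 13:q, 14:p
edges: (4,12,e); (10,11,e); (11,4,e); (11,14,e); (13,11,e); (14,9,e)


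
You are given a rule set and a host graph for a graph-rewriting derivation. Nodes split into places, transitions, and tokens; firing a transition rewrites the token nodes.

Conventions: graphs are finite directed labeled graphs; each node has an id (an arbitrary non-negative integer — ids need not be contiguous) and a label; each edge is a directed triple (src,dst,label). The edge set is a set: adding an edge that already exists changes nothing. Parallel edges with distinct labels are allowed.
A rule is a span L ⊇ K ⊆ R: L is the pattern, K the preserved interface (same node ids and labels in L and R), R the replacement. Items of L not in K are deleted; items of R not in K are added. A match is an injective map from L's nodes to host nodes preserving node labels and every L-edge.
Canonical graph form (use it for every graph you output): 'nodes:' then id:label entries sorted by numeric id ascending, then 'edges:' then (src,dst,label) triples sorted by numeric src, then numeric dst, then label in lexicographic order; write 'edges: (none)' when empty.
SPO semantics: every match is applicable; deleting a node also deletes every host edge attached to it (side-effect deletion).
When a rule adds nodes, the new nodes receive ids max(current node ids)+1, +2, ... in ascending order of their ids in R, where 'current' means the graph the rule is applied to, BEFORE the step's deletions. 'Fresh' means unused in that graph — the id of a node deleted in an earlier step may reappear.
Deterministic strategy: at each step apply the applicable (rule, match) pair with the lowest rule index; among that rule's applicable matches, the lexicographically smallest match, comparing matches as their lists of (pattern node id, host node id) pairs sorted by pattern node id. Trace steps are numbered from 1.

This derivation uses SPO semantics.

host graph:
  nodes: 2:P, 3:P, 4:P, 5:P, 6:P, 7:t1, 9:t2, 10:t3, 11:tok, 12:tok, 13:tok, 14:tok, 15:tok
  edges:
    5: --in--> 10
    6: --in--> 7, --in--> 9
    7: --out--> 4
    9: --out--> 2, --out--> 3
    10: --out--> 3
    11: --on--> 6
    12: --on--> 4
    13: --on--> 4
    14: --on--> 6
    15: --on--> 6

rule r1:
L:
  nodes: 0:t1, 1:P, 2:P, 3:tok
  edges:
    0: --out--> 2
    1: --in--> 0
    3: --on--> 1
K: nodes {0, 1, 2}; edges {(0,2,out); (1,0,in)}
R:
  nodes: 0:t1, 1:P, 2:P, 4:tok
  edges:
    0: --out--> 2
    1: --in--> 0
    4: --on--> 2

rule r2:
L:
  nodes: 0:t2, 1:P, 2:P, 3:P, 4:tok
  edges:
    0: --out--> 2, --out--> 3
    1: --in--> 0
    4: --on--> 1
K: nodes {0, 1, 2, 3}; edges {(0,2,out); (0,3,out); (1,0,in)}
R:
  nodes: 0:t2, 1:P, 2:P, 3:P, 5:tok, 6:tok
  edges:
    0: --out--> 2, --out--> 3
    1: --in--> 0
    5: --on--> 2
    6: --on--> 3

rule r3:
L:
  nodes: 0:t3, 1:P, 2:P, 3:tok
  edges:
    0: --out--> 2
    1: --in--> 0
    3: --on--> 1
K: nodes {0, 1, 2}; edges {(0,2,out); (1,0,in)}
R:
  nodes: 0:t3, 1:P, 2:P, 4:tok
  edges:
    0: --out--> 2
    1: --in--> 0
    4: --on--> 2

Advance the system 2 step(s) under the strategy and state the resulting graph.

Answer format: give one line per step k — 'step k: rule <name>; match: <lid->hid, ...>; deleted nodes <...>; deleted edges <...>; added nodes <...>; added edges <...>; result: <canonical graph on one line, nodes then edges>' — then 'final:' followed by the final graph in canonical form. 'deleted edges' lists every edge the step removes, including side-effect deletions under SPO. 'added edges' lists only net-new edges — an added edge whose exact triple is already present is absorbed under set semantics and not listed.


step 1: rule r1; match: 0->7, 1->6, 2->4, 3->11; deleted nodes 11; deleted edges (11,6,on); added nodes 16; added edges (16,4,on); result: nodes: 2:P, 3:P, 4:P, 5:P, 6:P, 7:t1, 9:t2, 10:t3, 12:tok, 13:tok, 14:tok, 15:tok, 16:tok edges: (5,10,in); (6,7,in); (6,9,in); (7,4,out); (9,2,out); (9,3,out); (10,3,out); (12,4,on); (13,4,on); (14,6,on); (15,6,on); (16,4,on)
step 2: rule r1; match: 0->7, 1->6, 2->4, 3->14; deleted nodes 14; deleted edges (14,6,on); added nodes 17; added edges (17,4,on); result: nodes: 2:P, 3:P, 4:P, 5:P, 6:P, 7:t1, 9:t2, 10:t3, 12:tok, 13:tok, 15:tok, 16:tok, 17:tok edges: (5,10,in); (6,7,in); (6,9,in); (7,4,out); (9,2,out); (9,3,out); (10,3,out); (12,4,on); (13,4,on); (15,6,on); (16,4,on); (17,4,on)
final:
nodes: 2:P, 3:P, 4:P, 5:P, 6:P, 7:t1, 9:t2, 10:t3, 12:tok, 13:tok, 15:tok, 16:tok, 17:tok
edges: (5,10,in); (6,7,in); (6,9,in); (7,4,out); (9,2,out); (9,3,out); (10,3,out); (12,4,on); (13,4,on); (15,6,on); (16,4,on); (17,4,on)


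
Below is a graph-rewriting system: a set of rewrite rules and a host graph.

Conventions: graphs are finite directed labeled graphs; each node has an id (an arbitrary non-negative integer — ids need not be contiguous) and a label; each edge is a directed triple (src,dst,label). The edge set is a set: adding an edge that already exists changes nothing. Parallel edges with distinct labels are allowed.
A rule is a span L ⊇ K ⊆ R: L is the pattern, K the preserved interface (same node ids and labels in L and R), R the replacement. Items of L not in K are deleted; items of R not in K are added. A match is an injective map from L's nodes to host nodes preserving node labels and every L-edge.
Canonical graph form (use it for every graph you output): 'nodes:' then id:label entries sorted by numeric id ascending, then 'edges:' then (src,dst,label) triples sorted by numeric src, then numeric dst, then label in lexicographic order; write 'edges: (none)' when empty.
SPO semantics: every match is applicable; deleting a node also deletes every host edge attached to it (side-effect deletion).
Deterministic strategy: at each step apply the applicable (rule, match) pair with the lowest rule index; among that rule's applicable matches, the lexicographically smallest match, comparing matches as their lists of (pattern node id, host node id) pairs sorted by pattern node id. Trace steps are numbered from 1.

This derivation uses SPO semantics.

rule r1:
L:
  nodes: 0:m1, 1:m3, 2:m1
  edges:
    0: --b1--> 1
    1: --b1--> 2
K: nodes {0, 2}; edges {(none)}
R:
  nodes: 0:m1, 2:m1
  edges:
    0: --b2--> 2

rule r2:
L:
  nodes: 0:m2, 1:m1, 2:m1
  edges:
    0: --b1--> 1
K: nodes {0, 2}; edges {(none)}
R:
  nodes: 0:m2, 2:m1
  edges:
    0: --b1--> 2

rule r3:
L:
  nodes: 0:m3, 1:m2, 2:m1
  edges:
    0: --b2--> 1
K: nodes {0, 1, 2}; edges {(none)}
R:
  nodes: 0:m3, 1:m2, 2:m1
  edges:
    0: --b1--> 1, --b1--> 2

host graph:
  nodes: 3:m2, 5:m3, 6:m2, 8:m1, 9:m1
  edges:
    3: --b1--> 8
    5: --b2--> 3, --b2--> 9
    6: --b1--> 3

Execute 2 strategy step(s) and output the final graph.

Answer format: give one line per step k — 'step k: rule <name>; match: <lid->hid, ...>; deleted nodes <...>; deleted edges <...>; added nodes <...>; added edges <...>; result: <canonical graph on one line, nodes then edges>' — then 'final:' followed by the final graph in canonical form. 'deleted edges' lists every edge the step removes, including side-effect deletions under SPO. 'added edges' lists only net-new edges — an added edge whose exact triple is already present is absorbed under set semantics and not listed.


step 1: rule r2; match: 0->3, 1->8, 2->9; deleted nodes 8; deleted edges (3,8,b1); added nodes (none); added edges (3,9,b1); result: nodes: 3:m2, 5:m3, 6:m2, 9:m1 edges: (3,9,b1); (5,3,b2); (5,9,b2); (6,3,b1)
step 2: rule r3; match: 0->5, 1->3, 2->9; deleted nodes (none); deleted edges (5,3,b2); added nodes (none); added edges (5,3,b1); (5,9,b1); result: nodes: 3:m2, 5:m3, 6:m2, 9:m1 edges: (3,9,b1); (5,3,b1); (5,9,b1); (5,9,b2); (6,3,b1)
final:
nodes: 3:m2, 5:m3, 6:m2, 9:m1
edges: (3,9,b1); (5,3,b1); (5,9,b1); (5,9,b2); (6,3,b1)


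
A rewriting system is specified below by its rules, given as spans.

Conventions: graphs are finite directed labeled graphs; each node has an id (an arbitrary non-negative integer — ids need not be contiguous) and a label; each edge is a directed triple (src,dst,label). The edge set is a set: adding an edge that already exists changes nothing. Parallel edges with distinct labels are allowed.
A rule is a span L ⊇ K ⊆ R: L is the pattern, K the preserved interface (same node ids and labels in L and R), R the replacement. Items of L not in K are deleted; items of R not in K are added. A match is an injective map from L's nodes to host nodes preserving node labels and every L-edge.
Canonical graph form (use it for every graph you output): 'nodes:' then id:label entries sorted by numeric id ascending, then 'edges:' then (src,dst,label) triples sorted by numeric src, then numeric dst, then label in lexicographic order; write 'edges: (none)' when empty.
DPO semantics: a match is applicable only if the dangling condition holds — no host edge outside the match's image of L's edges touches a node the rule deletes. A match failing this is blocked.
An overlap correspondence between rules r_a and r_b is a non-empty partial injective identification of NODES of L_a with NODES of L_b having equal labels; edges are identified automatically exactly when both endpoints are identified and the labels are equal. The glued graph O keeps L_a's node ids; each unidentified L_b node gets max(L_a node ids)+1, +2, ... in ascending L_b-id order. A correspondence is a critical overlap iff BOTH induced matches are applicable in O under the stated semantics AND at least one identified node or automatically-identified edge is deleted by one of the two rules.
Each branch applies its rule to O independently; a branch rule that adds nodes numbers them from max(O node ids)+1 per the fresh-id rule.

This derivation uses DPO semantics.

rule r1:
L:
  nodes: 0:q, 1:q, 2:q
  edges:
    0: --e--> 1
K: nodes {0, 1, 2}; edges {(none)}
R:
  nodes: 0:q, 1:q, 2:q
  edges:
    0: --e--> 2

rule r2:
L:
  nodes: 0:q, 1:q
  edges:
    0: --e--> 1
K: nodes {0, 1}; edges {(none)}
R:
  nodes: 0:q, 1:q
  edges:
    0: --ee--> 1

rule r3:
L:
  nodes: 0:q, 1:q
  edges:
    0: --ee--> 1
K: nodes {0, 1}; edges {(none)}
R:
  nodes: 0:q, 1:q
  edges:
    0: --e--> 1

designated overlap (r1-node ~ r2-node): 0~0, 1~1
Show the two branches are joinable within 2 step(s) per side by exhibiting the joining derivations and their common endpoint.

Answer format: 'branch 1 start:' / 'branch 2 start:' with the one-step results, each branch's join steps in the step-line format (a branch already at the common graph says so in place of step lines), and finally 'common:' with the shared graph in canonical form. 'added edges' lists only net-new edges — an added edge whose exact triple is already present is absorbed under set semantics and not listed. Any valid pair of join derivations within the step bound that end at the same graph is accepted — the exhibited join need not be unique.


branch 1 start:
nodes: 0:q, 1:q, 2:q
edges: (0,2,e)
branch 2 start:
nodes: 0:q, 1:q, 2:q
edges: (0,1,ee)
branch 1 step 1: rule r1; match: 0->0, 1->2, 2->1; deleted nodes (none); deleted edges (0,2,e); added nodes (none); added edges (0,1,e); result: nodes: 0:q, 1:q, 2:q edges: (0,1,e)
branch 2 step 1: rule r3; match: 0->0, 1->1; deleted nodes (none); deleted edges (0,1,ee); added nodes (none); added edges (0,1,e); result: nodes: 0:q, 1:q, 2:q edges: (0,1,e)
common:
nodes: 0:q, 1:q, 2:q
edges: (0,1,e)


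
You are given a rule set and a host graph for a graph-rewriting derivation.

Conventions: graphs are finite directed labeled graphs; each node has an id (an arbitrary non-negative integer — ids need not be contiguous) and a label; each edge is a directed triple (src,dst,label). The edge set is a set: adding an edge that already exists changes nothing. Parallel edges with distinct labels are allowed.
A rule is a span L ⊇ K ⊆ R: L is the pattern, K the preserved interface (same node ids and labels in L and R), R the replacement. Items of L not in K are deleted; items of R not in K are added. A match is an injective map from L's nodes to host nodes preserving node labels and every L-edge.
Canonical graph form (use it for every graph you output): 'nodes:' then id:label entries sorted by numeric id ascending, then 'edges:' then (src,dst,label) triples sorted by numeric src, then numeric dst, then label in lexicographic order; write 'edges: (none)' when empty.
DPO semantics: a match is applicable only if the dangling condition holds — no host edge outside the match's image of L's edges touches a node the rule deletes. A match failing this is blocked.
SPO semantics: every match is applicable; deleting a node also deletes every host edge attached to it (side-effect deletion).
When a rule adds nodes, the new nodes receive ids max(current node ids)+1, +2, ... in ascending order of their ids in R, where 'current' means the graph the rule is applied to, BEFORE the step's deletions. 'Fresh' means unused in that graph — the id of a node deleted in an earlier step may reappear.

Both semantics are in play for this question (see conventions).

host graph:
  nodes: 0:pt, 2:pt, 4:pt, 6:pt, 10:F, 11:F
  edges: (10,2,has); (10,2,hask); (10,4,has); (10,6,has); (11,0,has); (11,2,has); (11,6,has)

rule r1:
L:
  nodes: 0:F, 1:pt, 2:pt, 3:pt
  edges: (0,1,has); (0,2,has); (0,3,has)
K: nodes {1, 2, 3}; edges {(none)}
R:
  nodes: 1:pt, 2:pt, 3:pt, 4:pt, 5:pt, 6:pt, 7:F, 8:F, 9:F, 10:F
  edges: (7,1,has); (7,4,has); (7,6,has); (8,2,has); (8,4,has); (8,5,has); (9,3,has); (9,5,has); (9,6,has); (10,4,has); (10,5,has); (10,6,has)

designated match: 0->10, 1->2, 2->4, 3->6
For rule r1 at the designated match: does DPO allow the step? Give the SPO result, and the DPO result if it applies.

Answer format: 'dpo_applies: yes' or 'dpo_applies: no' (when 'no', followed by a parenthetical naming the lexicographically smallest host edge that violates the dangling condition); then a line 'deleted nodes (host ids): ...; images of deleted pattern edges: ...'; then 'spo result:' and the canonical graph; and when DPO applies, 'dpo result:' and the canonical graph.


dpo_applies: no
(the rule deletes node 10, which keeps host edge (10,2,hask) outside the match image — the dangling condition fails, DPO blocks; SPO proceeds and side-deletes such edges)
deleted nodes (host ids): 10; images of deleted pattern edges: (10,2,has); (10,4,has); (10,6,has)
spo result:
nodes: 0:pt, 2:pt, 4:pt, 6:pt, 11:F, 12:pt, 13:pt, 14:pt, 15:F, 16:F, 17:F, 18:F
edges: (11,0,has); (11,2,has); (11,6,has); (15,2,has); (15,12,has); (15,14,has); (16,4,has); (16,12,has); (16,13,has); (17,6,has); (17,13,has); (17,14,has); (18,12,has); (18,13,has); (18,14,has)


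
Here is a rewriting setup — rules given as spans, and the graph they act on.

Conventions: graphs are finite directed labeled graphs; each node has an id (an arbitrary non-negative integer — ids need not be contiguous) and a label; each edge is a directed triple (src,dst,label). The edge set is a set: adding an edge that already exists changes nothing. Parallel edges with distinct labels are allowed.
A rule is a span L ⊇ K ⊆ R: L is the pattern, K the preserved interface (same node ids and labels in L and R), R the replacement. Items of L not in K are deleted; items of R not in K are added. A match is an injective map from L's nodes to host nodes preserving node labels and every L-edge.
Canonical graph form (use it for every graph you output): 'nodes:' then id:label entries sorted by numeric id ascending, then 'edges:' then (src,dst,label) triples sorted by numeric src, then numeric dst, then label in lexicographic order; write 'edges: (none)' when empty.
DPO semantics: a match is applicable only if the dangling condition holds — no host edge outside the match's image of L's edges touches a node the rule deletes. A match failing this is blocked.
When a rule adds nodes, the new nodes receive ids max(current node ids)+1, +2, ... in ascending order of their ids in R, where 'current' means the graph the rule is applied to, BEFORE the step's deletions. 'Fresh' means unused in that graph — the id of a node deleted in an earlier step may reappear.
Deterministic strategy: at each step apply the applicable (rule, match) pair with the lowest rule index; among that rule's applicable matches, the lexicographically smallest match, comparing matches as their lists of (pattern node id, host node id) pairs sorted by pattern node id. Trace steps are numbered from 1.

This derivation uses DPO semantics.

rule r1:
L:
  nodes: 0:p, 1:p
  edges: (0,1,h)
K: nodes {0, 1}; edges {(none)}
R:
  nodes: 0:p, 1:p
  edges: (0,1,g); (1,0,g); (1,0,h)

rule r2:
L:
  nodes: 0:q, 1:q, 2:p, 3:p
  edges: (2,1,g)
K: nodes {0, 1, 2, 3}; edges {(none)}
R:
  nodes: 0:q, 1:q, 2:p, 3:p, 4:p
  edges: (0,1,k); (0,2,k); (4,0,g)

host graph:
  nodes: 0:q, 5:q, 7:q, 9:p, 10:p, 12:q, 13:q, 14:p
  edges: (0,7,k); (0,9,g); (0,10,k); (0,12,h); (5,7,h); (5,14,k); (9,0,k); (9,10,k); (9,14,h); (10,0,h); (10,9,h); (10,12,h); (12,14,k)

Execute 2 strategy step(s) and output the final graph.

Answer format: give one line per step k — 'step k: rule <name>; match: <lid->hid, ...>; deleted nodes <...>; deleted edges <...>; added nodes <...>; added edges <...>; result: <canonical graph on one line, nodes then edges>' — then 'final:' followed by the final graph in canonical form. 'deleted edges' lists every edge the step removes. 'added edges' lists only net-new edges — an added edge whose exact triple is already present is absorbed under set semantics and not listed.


step 1: rule r1; match: 0->9, 1->14; deleted nodes (none); deleted edges (9,14,h); added nodes (none); added edges (9,14,g); (14,9,g); (14,9,h); result: nodes: 0:q, 5:q, 7:q, 9:p, 10:p, 12:q, 13:q, 14:p edges: (0,7,k); (0,9,g); (0,10,k); (0,12,h); (5,7,h); (5,14,k); (9,0,k); (9,10,k); (9,14,g); (10,0,h); (10,9,h); (10,12,h); (12,14,k); (14,9,g); (14,9,h)
step 2: rule r1; match: 0->10, 1->9; deleted nodes (none); deleted edges (10,9,h); added nodes (none); added edges (9,10,g); (9,10,h); (10,9,g); result: nodes: 0:q, 5:q, 7:q, 9:p, 10:p, 12:q, 13:q, 14:p edges: (0,7,k); (0,9,g); (0,10,k); (0,12,h); (5,7,h); (5,14,k); (9,0,k); (9,10,g); (9,10,h); (9,10,k); (9,14,g); (10,0,h); (10,9,g); (10,12,h); (12,14,k); (14,9,g); (14,9,h)
final:
nodes: 0:q, 5:q, 7:q, 9:p, 10:p, 12:q, 13:q, 14:p
edges: (0,7,k); (0,9,g); (0,10,k); (0,12,h); (5,7,h); (5,14,k); (9,0,k); (9,10,g); (9,10,h); (9,10,k); (9,14,g); (10,0,h); (10,9,g); (10,12,h); (12,14,k); (14,9,g); (14,9,h)


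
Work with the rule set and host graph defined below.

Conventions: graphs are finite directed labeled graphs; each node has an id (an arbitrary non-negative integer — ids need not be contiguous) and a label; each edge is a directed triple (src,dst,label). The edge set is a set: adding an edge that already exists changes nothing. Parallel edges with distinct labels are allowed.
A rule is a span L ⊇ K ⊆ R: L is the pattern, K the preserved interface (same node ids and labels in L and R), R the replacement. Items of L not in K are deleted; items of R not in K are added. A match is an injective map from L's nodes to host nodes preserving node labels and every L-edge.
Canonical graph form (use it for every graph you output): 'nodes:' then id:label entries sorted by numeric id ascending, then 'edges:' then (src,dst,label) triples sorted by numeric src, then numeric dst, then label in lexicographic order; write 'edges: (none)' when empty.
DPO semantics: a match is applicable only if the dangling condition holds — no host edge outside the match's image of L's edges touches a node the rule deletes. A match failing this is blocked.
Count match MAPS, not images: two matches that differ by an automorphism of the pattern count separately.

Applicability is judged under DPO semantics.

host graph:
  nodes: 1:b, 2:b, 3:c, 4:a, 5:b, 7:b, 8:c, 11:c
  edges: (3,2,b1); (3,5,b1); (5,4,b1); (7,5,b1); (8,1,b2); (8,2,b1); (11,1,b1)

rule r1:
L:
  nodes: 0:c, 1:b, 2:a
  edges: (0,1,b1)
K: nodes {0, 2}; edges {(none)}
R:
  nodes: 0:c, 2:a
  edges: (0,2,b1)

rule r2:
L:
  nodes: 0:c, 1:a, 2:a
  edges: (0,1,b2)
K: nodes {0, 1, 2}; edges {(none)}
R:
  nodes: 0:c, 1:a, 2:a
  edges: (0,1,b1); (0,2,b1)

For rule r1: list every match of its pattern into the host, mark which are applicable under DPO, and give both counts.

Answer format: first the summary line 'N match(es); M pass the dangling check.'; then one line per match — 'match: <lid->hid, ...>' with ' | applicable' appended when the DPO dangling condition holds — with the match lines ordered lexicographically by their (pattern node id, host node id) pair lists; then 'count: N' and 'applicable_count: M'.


4 match(es); 0 pass the dangling check.
match: 0->3, 1->2, 2->4
match: 0->3, 1->5, 2->4
match: 0->8, 1->2, 2->4
match: 0->11, 1->1, 2->4
count: 4
applicable_count: 0


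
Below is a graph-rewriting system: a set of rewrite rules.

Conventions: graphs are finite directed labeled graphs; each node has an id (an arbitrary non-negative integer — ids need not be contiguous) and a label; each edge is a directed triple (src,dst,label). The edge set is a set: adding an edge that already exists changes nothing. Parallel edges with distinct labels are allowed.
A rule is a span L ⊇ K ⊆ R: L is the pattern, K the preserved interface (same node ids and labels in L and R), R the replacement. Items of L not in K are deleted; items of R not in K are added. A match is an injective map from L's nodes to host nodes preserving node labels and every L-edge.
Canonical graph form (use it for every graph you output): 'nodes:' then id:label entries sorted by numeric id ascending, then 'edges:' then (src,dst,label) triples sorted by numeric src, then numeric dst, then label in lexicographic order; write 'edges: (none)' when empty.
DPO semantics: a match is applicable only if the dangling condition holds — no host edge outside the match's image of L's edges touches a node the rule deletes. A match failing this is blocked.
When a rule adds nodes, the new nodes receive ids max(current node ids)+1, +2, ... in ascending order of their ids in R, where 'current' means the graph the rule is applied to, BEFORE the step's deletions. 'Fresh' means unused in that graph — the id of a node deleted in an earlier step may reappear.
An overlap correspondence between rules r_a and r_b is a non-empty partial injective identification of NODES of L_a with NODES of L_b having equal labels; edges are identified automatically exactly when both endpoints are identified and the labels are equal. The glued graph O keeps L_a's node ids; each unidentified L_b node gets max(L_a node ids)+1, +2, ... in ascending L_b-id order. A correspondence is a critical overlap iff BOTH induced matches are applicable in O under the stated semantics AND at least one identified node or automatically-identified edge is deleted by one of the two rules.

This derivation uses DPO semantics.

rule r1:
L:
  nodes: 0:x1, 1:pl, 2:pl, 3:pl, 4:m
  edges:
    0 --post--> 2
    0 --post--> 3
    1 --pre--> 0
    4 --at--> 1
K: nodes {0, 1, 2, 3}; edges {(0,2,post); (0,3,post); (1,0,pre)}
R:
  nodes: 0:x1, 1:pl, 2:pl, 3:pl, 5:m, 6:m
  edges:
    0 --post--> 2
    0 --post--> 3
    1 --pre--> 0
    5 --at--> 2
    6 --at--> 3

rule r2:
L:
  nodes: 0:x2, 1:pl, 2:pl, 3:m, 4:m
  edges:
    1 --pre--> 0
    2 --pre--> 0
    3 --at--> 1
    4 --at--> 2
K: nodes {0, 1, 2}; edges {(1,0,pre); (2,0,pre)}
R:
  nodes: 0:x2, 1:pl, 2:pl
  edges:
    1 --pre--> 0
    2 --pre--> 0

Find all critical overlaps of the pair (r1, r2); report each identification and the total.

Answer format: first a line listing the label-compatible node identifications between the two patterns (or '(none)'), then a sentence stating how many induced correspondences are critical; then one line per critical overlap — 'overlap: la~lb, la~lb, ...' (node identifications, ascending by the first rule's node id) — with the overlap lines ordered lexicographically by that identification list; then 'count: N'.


label-compatible node identifications between L(r1) and L(r2): 1~1, 1~2, 2~1, 2~2, 3~1, 3~2, 4~3, 4~4
6 of the induced correspondences are critical overlaps of r1 and r2.
overlap: 1~1, 2~2, 4~3
overlap: 1~1, 3~2, 4~3
overlap: 1~1, 4~3
overlap: 1~2, 2~1, 4~4
overlap: 1~2, 3~1, 4~4
overlap: 1~2, 4~4
count: 6


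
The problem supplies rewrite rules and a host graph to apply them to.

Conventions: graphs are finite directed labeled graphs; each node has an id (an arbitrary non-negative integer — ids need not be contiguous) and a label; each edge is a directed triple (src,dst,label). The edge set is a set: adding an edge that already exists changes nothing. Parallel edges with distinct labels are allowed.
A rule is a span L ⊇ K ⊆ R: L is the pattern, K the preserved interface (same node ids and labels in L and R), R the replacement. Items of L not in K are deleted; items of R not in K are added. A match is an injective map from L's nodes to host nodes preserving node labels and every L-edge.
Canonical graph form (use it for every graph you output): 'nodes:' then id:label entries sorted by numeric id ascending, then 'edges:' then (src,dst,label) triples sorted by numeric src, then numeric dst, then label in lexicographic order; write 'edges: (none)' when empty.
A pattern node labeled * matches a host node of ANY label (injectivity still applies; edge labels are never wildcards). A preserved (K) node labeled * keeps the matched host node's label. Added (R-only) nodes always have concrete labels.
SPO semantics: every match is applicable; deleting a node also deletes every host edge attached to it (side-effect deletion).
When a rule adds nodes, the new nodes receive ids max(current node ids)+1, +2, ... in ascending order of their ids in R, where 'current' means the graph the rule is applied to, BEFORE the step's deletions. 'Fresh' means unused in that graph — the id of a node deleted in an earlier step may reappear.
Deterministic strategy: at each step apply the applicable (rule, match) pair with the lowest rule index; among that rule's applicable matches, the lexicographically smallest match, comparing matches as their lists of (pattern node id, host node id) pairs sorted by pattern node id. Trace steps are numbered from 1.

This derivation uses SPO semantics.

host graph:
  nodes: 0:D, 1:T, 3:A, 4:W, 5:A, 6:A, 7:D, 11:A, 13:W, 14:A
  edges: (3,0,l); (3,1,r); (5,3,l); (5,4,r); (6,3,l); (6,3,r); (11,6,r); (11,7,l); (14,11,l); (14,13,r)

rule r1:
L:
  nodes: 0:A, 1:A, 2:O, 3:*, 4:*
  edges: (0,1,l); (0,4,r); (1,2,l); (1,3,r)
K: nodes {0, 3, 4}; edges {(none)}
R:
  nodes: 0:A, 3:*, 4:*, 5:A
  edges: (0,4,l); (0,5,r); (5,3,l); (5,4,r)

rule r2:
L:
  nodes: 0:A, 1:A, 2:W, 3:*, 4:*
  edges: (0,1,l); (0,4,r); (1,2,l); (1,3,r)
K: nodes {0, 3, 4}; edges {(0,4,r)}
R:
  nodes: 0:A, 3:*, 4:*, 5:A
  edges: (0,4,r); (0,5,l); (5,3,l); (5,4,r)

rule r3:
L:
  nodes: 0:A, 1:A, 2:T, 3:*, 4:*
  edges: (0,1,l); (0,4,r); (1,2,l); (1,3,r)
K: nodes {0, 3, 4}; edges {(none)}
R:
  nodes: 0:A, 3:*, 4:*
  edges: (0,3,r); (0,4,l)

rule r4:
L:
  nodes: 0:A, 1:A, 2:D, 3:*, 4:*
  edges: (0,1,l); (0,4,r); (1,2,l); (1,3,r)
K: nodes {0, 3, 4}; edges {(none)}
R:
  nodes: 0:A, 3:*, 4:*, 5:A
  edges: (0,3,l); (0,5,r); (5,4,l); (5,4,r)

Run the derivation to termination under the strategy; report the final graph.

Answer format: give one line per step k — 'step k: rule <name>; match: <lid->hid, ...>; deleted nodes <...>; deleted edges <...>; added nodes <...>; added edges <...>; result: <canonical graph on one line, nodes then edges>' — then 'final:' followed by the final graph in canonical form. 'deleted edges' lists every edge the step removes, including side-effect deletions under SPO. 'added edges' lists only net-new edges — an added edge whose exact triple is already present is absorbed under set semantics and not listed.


step 1: rule r4; match: 0->5, 1->3, 2->0, 3->1, 4->4; deleted nodes 0, 3; deleted edges (3,0,l); (3,1,r); (5,3,l); (5,4,r); (6,3,l); (6,3,r); added nodes 15; added edges (5,1,l); (5,15,r); (15,4,l); (15,4,r); result: nodes: 1:T, 4:W, 5:A, 6:A, 7:D, 11:A, 13:W, 14:A, 15:A edges: (5,1,l); (5,15,r); (11,6,r); (11,7,l); (14,11,l); (14,13,r); (15,4,l); (15,4,r)
step 2: rule r4; match: 0->14, 1->11, 2->7, 3->6, 4->13; deleted nodes 7, 11; deleted edges (11,6,r); (11,7,l); (14,11,l); (14,13,r); added nodes 16; added edges (14,6,l); (14,16,r); (16,13,l); (16,13,r); result: nodes: 1:T, 4:W, 5:A, 6:A, 13:W, 14:A, 15:A, 16:A edges: (5,1,l); (5,15,r); (14,6,l); (14,16,r); (15,4,l); (15,4,r); (16,13,l); (16,13,r)
final:
nodes: 1:T, 4:W, 5:A, 6:A, 13:W, 14:A, 15:A, 16:A
edges: (5,1,l); (5,15,r); (14,6,l); (14,16,r); (15,4,l); (15,4,r); (16,13,l); (16,13,r)


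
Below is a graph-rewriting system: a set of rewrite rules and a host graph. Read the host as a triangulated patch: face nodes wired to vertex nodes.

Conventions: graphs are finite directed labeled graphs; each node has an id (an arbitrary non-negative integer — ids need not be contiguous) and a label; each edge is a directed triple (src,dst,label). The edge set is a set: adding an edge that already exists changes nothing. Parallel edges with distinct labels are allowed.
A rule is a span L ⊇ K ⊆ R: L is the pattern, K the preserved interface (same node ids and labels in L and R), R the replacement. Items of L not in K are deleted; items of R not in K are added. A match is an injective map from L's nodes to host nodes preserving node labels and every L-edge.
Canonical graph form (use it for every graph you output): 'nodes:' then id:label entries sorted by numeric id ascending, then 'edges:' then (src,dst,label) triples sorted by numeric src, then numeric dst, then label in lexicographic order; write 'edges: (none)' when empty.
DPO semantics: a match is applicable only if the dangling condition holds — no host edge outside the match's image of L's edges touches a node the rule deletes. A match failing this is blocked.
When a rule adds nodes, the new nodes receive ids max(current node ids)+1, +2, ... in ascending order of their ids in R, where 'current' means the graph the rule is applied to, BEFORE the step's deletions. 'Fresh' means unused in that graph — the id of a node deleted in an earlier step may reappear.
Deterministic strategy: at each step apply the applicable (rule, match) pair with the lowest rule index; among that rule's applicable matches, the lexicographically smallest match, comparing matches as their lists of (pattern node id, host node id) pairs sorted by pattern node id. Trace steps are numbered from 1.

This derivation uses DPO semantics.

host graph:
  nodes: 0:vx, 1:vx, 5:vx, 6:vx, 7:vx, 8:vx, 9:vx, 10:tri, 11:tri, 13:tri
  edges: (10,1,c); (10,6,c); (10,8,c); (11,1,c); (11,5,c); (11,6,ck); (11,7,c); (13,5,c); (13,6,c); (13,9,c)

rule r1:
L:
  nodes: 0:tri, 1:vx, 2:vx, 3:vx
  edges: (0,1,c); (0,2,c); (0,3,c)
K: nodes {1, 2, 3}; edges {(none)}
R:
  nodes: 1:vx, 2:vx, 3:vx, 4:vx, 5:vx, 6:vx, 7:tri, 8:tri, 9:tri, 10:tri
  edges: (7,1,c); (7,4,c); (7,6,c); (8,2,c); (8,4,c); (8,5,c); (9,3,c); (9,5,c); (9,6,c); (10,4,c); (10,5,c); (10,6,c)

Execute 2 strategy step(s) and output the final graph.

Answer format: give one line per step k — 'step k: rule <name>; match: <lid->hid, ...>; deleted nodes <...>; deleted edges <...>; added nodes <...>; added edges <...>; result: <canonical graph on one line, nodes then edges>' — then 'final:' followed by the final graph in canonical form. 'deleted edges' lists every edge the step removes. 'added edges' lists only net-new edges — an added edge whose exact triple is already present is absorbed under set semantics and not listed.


step 1: rule r1; match: 0->10, 1->1, 2->6, 3->8; deleted nodes 10; deleted edges (10,1,c); (10,6,c); (10,8,c); added nodes 14, 15, 16, 17, 18, 19, 20; added edges (17,1,c); (17,14,c); (17,16,c); (18,6,c); (18,14,c); (18,15,c); (19,8,c); (19,15,c); (19,16,c); (20,14,c); (20,15,c); (20,16,c); result: nodes: 0:vx, 1:vx, 5:vx, 6:vx, 7:vx, 8:vx, 9:vx, 11:tri, 13:tri, 14:vx, 15:vx, 16:vx, 17:tri, 18:tri, 19:tri, 20:tri edges: (11,1,c); (11,5,c); (11,6,ck); (11,7,c); (13,5,c); (13,6,c); (13,9,c); (17,1,c); (17,14,c); (17,16,c); (18,6,c); (18,14,c); (18,15,c); (19,8,c); (19,15,c); (19,16,c); (20,14,c); (20,15,c); (20,16,c)
step 2: rule r1; match: 0->13, 1->5, 2->6, 3->9; deleted nodes 13; deleted edges (13,5,c); (13,6,c); (13,9,c); added nodes 21, 22, 23, 24, 25, 26, 27; added edges (24,5,c); (24,21,c); (24,23,c); (25,6,c); (25,21,c); (25,22,c); (26,9,c); (26,22,c); (26,23,c); (27,21,c); (27,22,c); (27,23,c); result: nodes: 0:vx, 1:vx, 5:vx, 6:vx, 7:vx, 8:vx, 9:vx, 11:tri, 14:vx, 15:vx, 16:vx, 17:tri, 18:tri, 19:tri, 20:tri, 21:vx, 22:vx, 23:vx, 24:tri, 25:tri, 26:tri, 27:tri edges: (11,1,c); (11,5,c); (11,6,ck); (11,7,c); (17,1,c); (17,14,c); (17,16,c); (18,6,c); (18,14,c); (18,15,c); (19,8,c); (19,15,c); (19,16,c); (20,14,c); (20,15,c); (20,16,c); (24,5,c); (24,21,c); (24,23,c); (25,6,c); (25,21,c); (25,22,c); (26,9,c); (26,22,c); (26,23,c); (27,21,c); (27,22,c); (27,23,c)
final:
nodes: 0:vx, 1:vx, 5:vx, 6:vx, 7:vx, 8:vx, 9:vx, 11:tri, 14:vx, 15:vx, 16:vx, 17:tri, 18:tri, 19:tri, 20:tri, 21:vx, 22:vx, 23:vx, 24:tri, 25:tri, 26:tri, 27:tri
edges: (11,1,c); (11,5,c); (11,6,ck); (11,7,c); (17,1,c); (17,14,c); (17,16,c); (18,6,c); (18,14,c); (18,15,c); (19,8,c); (19,15,c); (19,16,c); (20,14,c); (20,15,c); (20,16,c); (24,5,c); (24,21,c); (24,23,c); (25,6,c); (25,21,c); (25,22,c); (26,9,c); (26,22,c); (26,23,c); (27,21,c); (27,22,c); (27,23,c)
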